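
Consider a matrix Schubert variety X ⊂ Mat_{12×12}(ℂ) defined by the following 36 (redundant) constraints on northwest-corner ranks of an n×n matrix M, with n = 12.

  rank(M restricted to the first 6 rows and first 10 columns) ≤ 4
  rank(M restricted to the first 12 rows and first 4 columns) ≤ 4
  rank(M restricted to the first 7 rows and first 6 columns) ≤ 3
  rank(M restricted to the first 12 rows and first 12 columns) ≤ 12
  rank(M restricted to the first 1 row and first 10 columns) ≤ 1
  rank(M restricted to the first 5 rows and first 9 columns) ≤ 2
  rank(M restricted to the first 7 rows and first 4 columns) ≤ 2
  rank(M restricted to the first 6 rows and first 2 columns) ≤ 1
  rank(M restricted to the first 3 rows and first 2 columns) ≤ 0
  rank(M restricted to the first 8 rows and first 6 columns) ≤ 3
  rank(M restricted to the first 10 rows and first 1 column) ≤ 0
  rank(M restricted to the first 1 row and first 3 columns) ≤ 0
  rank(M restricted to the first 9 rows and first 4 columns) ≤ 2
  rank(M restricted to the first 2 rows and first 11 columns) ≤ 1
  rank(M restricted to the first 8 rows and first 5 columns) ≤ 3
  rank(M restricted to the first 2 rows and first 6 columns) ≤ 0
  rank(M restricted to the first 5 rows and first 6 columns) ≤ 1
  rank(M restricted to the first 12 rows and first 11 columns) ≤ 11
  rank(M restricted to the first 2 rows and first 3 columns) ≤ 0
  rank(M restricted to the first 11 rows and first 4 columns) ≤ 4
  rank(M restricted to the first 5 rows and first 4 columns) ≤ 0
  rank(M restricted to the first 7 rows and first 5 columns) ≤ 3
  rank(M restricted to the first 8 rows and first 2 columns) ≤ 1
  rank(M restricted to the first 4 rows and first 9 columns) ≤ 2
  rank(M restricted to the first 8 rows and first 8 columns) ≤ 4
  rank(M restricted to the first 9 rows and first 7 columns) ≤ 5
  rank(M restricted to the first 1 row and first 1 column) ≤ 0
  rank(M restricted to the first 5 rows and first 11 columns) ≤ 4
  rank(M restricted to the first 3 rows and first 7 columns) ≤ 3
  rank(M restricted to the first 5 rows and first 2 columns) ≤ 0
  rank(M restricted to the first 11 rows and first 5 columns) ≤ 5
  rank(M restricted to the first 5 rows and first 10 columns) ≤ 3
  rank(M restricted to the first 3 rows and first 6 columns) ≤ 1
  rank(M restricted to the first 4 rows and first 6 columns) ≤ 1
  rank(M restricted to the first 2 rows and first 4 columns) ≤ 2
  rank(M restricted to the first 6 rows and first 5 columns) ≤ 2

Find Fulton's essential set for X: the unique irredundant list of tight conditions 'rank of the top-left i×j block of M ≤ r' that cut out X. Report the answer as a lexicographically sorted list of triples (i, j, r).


Computing R[i][j] = min implied NW-rank bound (n=12, 36 conditions):

  i=1: 0  0  0  0  0  0  1  1  1  1  1  1
  i=2: 0  0  0  0  0  0  1  1  1  1  1  2
  i=3: 0  0  0  0  1  1  2  2  2  2  2  3
  i=4: 0  0  0  0  1  1  2  2  2  3  3  4
  i=5: 0  0  0  0  1  1  2  2  2  3  4  5
  i=6: 0  1  1  1  2  2  3  3  3  4  5  6
  i=7: 0  1  2  2  3  3  4  4  4  5  6  7
  i=8: 0  1  2  2  3  3  4  4  5  6  7  8
  i=9: 0  1  2  2  3  4  5  5  6  7  8  9
  i=10: 0  1  2  3  4  5  6  6  7  8  9  10
  i=11: 1  2  3  4  5  6  7  7  8  9  10  11
  i=12: 1  2  3  4  5  6  7  8  9  10  11  12

reading off 1-entries of Δ²R: w = (7, 12, 5, 10, 11, 2, 3, 9, 6, 4, 1, 8).

Rothe diagram D(w) (43 cells), 9 SE-corners (essential conditions):

[(2, 6, 0), (2, 11, 1), (5, 4, 0), (5, 6, 1), (5, 9, 2), (8, 6, 3), (8, 8, 4), (9, 4, 2), (10, 1, 0)]


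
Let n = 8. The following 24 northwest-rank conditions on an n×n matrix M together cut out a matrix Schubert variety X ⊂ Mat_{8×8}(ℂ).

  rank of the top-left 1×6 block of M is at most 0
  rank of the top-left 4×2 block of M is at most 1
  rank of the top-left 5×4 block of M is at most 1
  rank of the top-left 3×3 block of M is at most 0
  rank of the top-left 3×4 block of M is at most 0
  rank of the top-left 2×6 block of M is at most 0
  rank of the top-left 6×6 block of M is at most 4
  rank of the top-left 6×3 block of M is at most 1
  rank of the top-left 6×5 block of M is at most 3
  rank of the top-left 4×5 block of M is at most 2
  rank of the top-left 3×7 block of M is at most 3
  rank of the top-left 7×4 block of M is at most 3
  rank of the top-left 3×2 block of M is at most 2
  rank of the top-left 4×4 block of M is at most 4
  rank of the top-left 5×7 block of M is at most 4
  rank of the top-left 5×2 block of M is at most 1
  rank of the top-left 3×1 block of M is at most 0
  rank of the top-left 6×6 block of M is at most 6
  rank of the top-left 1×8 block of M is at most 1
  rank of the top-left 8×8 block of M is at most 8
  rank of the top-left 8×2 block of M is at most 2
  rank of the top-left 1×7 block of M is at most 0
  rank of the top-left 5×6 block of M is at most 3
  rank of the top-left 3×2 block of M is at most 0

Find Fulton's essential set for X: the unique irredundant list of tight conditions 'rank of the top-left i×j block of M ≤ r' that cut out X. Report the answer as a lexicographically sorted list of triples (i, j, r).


Recovering R(i,j) via the rank-extension bound from the 24 conditions:

  i=1: 0, 0, 0, 0, 0, 0, 0, 1
  i=2: 0, 0, 0, 0, 0, 0, 1, 2
  i=3: 0, 0, 0, 0, 1, 1, 2, 3
  i=4: 1, 1, 1, 1, 2, 2, 3, 4
  i=5: 1, 1, 1, 1, 2, 3, 4, 5
  i=6: 1, 1, 1, 2, 3, 4, 5, 6
  i=7: 1, 2, 2, 3, 4, 5, 6, 7
  i=8: 1, 2, 3, 4, 5, 6, 7, 8

the unique w with this rank table is (8, 7, 5, 1, 6, 4, 2, 3).

Rothe diagram D(w) (22 cells), 5 SE-corners (essential conditions):

[(1, 7, 0), (2, 6, 0), (3, 4, 0), (5, 4, 1), (6, 3, 1)]


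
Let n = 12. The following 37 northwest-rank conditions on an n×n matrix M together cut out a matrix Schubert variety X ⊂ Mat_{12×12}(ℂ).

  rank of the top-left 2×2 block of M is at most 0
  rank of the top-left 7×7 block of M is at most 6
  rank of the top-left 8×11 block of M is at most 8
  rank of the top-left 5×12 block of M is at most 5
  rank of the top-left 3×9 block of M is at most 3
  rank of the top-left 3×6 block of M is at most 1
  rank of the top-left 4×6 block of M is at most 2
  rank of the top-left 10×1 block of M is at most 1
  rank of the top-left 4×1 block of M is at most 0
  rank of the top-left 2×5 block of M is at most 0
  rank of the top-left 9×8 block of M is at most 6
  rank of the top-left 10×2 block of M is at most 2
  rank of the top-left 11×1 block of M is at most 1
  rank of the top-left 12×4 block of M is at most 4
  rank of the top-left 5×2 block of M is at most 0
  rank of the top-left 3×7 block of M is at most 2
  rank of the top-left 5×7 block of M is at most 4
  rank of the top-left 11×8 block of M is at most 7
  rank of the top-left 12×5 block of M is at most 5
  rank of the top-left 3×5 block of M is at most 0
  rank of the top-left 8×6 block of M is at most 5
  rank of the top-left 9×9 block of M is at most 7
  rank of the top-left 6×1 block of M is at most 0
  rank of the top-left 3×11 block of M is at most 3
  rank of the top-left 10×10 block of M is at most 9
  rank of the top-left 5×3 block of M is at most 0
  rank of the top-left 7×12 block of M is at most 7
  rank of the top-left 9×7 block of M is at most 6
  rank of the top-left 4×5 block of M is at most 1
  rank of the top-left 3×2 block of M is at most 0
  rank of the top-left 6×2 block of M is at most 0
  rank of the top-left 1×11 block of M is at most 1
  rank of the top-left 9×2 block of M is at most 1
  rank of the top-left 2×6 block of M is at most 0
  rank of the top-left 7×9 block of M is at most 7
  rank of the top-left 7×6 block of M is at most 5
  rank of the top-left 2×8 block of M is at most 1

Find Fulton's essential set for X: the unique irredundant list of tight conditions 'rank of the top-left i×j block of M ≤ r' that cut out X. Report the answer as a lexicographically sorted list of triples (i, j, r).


Propagating the 37 rank bounds to every northwest block:

  R[1]: 0  0  0  0  0  0  1  1  1  1  1  1
  R[2]: 0  0  0  0  0  0  1  1  2  2  2  2
  R[3]: 0  0  0  0  0  1  2  2  3  3  3  3
  R[4]: 0  0  0  1  1  2  3  3  4  4  4  4
  R[5]: 0  0  0  1  2  3  4  4  5  5  5  5
  R[6]: 0  0  1  2  3  4  5  5  6  6  6  6
  R[7]: 1  1  2  3  4  5  6  6  7  7  7  7
  R[8]: 1  1  2  3  4  5  6  6  7  8  8  8
  R[9]: 1  1  2  3  4  5  6  6  7  8  9  9
  R[10]: 1  2  3  4  5  6  7  7  8  9  10  10
  R[11]: 1  2  3  4  5  6  7  7  8  9  10  11
  R[12]: 1  2  3  4  5  6  7  8  9  10  11  12

so w = (7, 9, 6, 4, 5, 3, 1, 10, 11, 2, 12, 8).

D(w) has 31 cells with 8 SE-corners; essential set:

[(2, 6, 0), (2, 8, 1), (3, 5, 0), (5, 3, 0), (6, 2, 0), (9, 2, 1), (9, 8, 6), (11, 8, 7)]


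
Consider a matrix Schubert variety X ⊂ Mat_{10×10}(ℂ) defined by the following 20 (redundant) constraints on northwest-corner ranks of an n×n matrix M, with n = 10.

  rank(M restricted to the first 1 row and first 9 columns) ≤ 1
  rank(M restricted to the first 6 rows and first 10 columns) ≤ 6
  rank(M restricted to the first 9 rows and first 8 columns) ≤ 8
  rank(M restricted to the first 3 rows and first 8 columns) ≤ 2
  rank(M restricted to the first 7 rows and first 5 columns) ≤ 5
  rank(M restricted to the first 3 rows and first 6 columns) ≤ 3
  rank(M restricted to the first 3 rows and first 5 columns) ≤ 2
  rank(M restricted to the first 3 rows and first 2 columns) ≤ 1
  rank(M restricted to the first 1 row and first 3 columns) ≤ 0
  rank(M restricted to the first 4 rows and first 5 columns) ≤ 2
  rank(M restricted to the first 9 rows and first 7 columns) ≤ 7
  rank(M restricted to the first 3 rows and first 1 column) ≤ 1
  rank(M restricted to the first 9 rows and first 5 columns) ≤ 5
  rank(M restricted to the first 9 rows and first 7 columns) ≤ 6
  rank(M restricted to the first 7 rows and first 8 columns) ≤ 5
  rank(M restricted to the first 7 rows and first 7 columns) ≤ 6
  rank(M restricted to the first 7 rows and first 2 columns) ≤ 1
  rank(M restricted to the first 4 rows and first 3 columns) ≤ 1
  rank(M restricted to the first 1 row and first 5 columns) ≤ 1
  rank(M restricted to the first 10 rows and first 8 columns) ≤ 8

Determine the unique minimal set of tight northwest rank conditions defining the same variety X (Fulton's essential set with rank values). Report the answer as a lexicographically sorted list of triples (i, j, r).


Recovering R(i,j) via the rank-extension bound from the 20 conditions:

  0  0  0  1  1  1  1  1  1  1
  1  1  1  2  2  2  2  2  2  2
  1  1  1  2  2  2  2  2  3  3
  1  1  1  2  2  3  3  3  4  4
  1  1  2  3  3  4  4  4  5  5
  1  1  2  3  4  5  5  5  6  6
  1  1  2  3  4  5  5  5  6  7
  1  2  3  4  5  6  6  6  7  8
  1  2  3  4  5  6  6  7  8  9
  1  2  3  4  5  6  7  8  9  10

hence w(1..10) = (4, 1, 9, 6, 3, 5, 10, 2, 8, 7).

ℓ(w)=18; the 7 essential cells (i,j,r):

[(1, 3, 0), (3, 8, 2), (4, 3, 1), (4, 5, 2), (7, 2, 1), (7, 8, 5), (9, 7, 6)]


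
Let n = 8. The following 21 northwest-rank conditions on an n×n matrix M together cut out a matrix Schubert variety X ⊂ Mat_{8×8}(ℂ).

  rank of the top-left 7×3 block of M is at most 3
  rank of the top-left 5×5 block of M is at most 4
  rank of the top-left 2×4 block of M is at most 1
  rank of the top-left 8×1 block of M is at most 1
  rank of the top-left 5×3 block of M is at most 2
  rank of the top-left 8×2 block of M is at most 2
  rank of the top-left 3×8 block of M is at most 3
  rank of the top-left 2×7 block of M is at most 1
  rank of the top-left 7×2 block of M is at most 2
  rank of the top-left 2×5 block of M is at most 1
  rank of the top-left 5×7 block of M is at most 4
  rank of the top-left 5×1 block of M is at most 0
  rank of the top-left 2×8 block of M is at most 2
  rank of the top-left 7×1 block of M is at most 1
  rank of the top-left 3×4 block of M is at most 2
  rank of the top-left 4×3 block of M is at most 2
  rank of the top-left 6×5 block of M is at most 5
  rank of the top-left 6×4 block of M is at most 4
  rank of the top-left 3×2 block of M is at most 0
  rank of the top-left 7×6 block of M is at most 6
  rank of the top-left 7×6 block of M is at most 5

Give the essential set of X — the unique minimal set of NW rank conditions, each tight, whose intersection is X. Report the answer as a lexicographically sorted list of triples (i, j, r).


Propagating the 21 rank bounds to every northwest block:

  row 1: 0 | 0 | 1 | 1 | 1 | 1 | 1 | 1
  row 2: 0 | 0 | 1 | 1 | 1 | 1 | 1 | 2
  row 3: 0 | 0 | 1 | 2 | 2 | 2 | 2 | 3
  row 4: 0 | 1 | 2 | 3 | 3 | 3 | 3 | 4
  row 5: 0 | 1 | 2 | 3 | 4 | 4 | 4 | 5
  row 6: 1 | 2 | 3 | 4 | 5 | 5 | 5 | 6
  row 7: 1 | 2 | 3 | 4 | 5 | 5 | 6 | 7
  row 8: 1 | 2 | 3 | 4 | 5 | 6 | 7 | 8

second differences of R give the permutation w = (3, 8, 4, 2, 5, 1, 7, 6).

D(w) has 13 cells with 4 SE-corners; essential set:

[(2, 7, 1), (3, 2, 0), (5, 1, 0), (7, 6, 5)]


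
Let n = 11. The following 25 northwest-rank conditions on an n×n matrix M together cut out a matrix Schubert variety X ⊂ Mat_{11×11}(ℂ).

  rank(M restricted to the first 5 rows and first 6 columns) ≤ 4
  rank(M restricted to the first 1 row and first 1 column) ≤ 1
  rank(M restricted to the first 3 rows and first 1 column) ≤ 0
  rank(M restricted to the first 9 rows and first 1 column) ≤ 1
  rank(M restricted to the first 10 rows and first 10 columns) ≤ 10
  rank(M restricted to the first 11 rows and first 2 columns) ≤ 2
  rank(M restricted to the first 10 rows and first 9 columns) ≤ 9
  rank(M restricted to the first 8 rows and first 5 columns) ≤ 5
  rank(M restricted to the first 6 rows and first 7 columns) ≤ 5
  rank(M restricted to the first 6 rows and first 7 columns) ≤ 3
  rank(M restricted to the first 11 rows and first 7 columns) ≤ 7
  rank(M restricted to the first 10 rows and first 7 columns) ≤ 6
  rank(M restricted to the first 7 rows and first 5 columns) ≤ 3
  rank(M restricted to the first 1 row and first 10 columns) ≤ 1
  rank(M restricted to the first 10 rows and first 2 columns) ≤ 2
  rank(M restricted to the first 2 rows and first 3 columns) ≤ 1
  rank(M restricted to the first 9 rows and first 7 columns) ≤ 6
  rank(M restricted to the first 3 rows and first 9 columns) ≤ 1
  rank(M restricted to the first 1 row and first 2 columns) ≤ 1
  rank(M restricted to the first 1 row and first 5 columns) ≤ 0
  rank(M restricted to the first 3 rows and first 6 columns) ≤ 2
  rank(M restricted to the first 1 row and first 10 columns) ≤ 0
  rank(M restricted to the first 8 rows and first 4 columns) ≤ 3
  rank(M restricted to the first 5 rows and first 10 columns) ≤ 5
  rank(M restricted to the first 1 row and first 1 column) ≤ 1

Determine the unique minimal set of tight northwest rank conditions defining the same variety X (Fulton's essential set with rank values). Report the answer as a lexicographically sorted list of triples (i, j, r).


Reconstructing r_w from the 25 given conditions:

  R[1]: 0 | 0 | 0 | 0 | 0 | 0 | 0 | 0 | 0 | 0 | 1
  R[2]: 0 | 1 | 1 | 1 | 1 | 1 | 1 | 1 | 1 | 1 | 2
  R[3]: 0 | 1 | 1 | 1 | 1 | 1 | 1 | 1 | 1 | 2 | 3
  R[4]: 1 | 2 | 2 | 2 | 2 | 2 | 2 | 2 | 2 | 3 | 4
  R[5]: 1 | 2 | 3 | 3 | 3 | 3 | 3 | 3 | 3 | 4 | 5
  R[6]: 1 | 2 | 3 | 3 | 3 | 3 | 3 | 4 | 4 | 5 | 6
  R[7]: 1 | 2 | 3 | 3 | 3 | 4 | 4 | 5 | 5 | 6 | 7
  R[8]: 1 | 2 | 3 | 3 | 4 | 5 | 5 | 6 | 6 | 7 | 8
  R[9]: 1 | 2 | 3 | 4 | 5 | 6 | 6 | 7 | 7 | 8 | 9
  R[10]: 1 | 2 | 3 | 4 | 5 | 6 | 6 | 7 | 8 | 9 | 10
  R[11]: 1 | 2 | 3 | 4 | 5 | 6 | 7 | 8 | 9 | 10 | 11

second differences of R give the permutation w = (11, 2, 10, 1, 3, 8, 6, 5, 4, 9, 7).

Rothe diagram D(w) (27 cells), 7 SE-corners (essential conditions):

[(1, 10, 0), (3, 1, 0), (3, 9, 1), (6, 7, 3), (7, 5, 3), (8, 4, 3), (10, 7, 6)]


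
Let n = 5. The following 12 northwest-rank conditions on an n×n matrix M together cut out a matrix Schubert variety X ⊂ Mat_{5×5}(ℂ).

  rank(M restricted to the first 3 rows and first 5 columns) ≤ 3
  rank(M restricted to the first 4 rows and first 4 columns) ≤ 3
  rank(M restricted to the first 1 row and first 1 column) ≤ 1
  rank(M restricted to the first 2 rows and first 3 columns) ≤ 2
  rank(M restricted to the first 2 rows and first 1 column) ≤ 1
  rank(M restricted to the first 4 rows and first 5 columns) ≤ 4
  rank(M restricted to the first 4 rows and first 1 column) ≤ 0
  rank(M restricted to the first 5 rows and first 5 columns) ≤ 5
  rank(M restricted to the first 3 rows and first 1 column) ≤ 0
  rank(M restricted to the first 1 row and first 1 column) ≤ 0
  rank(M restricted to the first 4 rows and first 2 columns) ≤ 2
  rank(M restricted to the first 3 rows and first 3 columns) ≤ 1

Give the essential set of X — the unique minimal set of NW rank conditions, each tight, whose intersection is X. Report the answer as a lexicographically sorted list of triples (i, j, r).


The tightest implied rank at each (i,j), from the 12 conditions:

  i=1: 0, 1, 1, 1, 1
  i=2: 0, 1, 1, 2, 2
  i=3: 0, 1, 1, 2, 3
  i=4: 0, 1, 2, 3, 4
  i=5: 1, 2, 3, 4, 5

reading off 1-entries of Δ²R: w = (2, 4, 5, 3, 1).

2 SE-corners of the 6-cell Rothe diagram give Ess(w):

[(3, 3, 1), (4, 1, 0)]


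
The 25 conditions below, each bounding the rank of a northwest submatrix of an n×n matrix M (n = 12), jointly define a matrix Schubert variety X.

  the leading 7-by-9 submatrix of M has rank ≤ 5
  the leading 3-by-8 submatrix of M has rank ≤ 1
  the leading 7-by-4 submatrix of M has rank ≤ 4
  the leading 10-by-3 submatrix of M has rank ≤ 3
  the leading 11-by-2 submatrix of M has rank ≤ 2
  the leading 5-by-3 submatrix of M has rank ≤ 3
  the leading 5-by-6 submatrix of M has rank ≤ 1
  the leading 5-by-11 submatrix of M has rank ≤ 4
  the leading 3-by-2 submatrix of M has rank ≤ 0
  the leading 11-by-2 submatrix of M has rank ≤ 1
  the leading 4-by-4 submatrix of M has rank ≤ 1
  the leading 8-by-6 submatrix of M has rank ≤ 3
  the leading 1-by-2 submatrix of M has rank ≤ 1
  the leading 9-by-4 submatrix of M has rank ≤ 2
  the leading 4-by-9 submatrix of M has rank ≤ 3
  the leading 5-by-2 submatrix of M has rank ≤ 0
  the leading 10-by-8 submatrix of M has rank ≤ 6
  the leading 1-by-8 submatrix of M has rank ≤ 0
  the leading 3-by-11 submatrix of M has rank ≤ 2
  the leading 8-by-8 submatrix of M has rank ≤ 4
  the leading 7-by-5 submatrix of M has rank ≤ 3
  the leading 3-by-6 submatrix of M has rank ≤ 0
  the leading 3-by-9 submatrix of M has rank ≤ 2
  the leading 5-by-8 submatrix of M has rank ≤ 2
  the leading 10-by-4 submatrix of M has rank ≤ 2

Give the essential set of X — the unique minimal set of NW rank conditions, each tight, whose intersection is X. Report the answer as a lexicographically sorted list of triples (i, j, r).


Rank table r_w(12×12) implied by the 25 constraints:

  row 1: 0 | 0 | 0 | 0 | 0 | 0 | 0 | 0 | 1 | 1 | 1 | 1
  row 2: 0 | 0 | 0 | 0 | 0 | 0 | 1 | 1 | 2 | 2 | 2 | 2
  row 3: 0 | 0 | 0 | 0 | 0 | 0 | 1 | 1 | 2 | 2 | 2 | 3
  row 4: 0 | 0 | 1 | 1 | 1 | 1 | 2 | 2 | 3 | 3 | 3 | 4
  row 5: 0 | 0 | 1 | 1 | 1 | 1 | 2 | 2 | 3 | 4 | 4 | 5
  row 6: 1 | 1 | 2 | 2 | 2 | 2 | 3 | 3 | 4 | 5 | 5 | 6
  row 7: 1 | 1 | 2 | 2 | 3 | 3 | 4 | 4 | 5 | 6 | 6 | 7
  row 8: 1 | 1 | 2 | 2 | 3 | 3 | 4 | 4 | 5 | 6 | 7 | 8
  row 9: 1 | 1 | 2 | 2 | 3 | 4 | 5 | 5 | 6 | 7 | 8 | 9
  row 10: 1 | 1 | 2 | 2 | 3 | 4 | 5 | 6 | 7 | 8 | 9 | 10
  row 11: 1 | 1 | 2 | 3 | 4 | 5 | 6 | 7 | 8 | 9 | 10 | 11
  row 12: 1 | 2 | 3 | 4 | 5 | 6 | 7 | 8 | 9 | 10 | 11 | 12

the unique w with this rank table is (9, 7, 12, 3, 10, 1, 5, 11, 6, 8, 4, 2).

Rothe diagram D(w) (42 cells), 11 SE-corners (essential conditions):

[(1, 8, 0), (3, 6, 0), (3, 8, 1), (3, 11, 2), (5, 2, 0), (5, 6, 1), (5, 8, 2), (8, 6, 3), (8, 8, 4), (10, 4, 2), (11, 2, 1)]


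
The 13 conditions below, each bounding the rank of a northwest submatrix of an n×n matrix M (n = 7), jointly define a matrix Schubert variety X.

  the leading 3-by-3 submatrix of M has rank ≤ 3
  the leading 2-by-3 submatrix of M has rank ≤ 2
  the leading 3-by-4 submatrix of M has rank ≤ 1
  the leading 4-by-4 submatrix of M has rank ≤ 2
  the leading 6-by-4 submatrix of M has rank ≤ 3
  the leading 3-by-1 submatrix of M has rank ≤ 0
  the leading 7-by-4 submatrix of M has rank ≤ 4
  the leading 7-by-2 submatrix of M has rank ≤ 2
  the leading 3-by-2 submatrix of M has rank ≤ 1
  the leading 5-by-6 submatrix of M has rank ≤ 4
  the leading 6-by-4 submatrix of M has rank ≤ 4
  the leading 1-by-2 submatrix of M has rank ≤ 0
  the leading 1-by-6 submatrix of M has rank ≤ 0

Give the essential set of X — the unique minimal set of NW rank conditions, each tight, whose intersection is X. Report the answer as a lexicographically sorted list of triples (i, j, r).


Computing R[i][j] = min implied NW-rank bound (n=7, 13 conditions):

  i=1: 0, 0, 0, 0, 0, 0, 1
  i=2: 0, 1, 1, 1, 1, 1, 2
  i=3: 0, 1, 1, 1, 2, 2, 3
  i=4: 1, 2, 2, 2, 3, 3, 4
  i=5: 1, 2, 3, 3, 4, 4, 5
  i=6: 1, 2, 3, 3, 4, 5, 6
  i=7: 1, 2, 3, 4, 5, 6, 7

second differences of R give the permutation w = (7, 2, 5, 1, 3, 6, 4).

Rothe diagram D(w) (11 cells), 4 SE-corners (essential conditions):

[(1, 6, 0), (3, 1, 0), (3, 4, 1), (6, 4, 3)]


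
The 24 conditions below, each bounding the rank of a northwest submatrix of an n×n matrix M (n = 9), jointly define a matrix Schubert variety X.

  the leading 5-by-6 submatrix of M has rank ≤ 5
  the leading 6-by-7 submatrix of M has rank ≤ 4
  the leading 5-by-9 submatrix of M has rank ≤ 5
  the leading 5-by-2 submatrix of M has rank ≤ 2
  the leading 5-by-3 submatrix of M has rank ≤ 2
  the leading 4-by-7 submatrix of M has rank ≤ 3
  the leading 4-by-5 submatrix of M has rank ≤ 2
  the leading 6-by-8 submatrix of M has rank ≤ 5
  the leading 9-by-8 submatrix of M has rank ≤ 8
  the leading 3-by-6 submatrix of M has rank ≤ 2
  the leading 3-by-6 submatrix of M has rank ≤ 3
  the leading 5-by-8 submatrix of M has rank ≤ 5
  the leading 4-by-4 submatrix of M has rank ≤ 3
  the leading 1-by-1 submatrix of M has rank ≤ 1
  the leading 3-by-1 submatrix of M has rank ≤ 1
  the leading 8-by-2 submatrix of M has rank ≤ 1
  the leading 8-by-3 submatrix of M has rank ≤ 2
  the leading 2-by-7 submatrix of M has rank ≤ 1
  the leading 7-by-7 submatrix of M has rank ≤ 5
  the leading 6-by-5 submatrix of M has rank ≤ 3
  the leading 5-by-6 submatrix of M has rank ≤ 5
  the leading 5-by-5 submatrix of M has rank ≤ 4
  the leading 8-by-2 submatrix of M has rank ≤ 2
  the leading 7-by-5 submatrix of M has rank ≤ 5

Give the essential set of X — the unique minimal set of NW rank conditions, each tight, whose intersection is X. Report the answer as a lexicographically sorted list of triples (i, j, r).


Computing R[i][j] = min implied NW-rank bound (n=9, 24 conditions):

  1  1  1  1  1  1  1  1  1
  1  1  1  1  1  1  1  2  2
  1  1  2  2  2  2  2  3  3
  1  1  2  2  2  3  3  4  4
  1  1  2  3  3  4  4  5  5
  1  1  2  3  3  4  4  5  6
  1  1  2  3  4  5  5  6  7
  1  1  2  3  4  5  6  7  8
  1  2  3  4  5  6  7  8  9

hence w(1..9) = (1, 8, 3, 6, 4, 9, 5, 7, 2).

|D(w)|=16, |Ess(w)|=5:

[(2, 7, 1), (4, 5, 2), (6, 5, 3), (6, 7, 4), (8, 2, 1)]


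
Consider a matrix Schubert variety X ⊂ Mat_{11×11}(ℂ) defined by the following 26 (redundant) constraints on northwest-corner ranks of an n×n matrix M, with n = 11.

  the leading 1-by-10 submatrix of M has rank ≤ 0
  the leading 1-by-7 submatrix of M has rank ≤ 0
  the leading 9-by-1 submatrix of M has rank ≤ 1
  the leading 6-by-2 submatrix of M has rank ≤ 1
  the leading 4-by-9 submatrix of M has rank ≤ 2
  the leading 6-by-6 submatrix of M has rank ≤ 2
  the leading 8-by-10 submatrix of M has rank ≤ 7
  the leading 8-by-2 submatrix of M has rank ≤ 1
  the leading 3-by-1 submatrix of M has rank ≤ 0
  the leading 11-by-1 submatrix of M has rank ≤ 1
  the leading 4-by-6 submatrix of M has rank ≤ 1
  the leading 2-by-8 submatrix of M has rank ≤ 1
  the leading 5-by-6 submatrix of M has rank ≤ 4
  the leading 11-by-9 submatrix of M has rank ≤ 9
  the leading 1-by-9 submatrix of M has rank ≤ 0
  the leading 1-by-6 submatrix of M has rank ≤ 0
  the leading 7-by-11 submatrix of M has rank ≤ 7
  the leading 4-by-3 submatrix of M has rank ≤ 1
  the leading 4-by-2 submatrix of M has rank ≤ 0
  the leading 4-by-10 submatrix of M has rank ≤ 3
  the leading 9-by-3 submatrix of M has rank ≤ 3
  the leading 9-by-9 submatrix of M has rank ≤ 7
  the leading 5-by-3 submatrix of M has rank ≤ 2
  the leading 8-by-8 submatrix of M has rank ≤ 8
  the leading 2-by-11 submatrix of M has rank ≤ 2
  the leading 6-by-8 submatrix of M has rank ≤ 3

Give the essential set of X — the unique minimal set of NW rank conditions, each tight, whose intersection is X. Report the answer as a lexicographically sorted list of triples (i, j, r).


Rank table r_w(11×11) implied by the 26 constraints:

  row 1: 0 0 0 0 0 0 0 0 0 0 1
  row 2: 0 0 1 1 1 1 1 1 1 1 2
  row 3: 0 0 1 1 1 1 2 2 2 2 3
  row 4: 0 0 1 1 1 1 2 2 2 3 4
  row 5: 1 1 2 2 2 2 3 3 3 4 5
  row 6: 1 1 2 2 2 2 3 3 4 5 6
  row 7: 1 1 2 3 3 3 4 4 5 6 7
  row 8: 1 1 2 3 4 4 5 5 6 7 8
  row 9: 1 2 3 4 5 5 6 6 7 8 9
  row 10: 1 2 3 4 5 6 7 7 8 9 10
  row 11: 1 2 3 4 5 6 7 8 9 10 11

second differences of R give the permutation w = (11, 3, 7, 10, 1, 9, 4, 5, 2, 6, 8).

Fulton essential set (7 of the 31 Rothe cells):

[(1, 10, 0), (4, 2, 0), (4, 6, 1), (4, 9, 2), (6, 6, 2), (6, 8, 3), (8, 2, 1)]


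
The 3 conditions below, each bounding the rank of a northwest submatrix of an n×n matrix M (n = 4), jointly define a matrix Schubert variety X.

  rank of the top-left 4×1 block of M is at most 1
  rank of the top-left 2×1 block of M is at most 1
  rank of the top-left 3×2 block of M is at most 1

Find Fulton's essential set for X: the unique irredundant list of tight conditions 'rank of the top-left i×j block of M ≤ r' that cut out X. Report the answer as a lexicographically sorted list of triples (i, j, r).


Rank table r_w(4×4) implied by the 3 constraints:

  row 1: 1 | 1 | 1 | 1
  row 2: 1 | 1 | 2 | 2
  row 3: 1 | 1 | 2 | 3
  row 4: 1 | 2 | 3 | 4

hence w(1..4) = (1, 3, 4, 2).

|D(w)|=2, |Ess(w)|=1:

[(3, 2, 1)]


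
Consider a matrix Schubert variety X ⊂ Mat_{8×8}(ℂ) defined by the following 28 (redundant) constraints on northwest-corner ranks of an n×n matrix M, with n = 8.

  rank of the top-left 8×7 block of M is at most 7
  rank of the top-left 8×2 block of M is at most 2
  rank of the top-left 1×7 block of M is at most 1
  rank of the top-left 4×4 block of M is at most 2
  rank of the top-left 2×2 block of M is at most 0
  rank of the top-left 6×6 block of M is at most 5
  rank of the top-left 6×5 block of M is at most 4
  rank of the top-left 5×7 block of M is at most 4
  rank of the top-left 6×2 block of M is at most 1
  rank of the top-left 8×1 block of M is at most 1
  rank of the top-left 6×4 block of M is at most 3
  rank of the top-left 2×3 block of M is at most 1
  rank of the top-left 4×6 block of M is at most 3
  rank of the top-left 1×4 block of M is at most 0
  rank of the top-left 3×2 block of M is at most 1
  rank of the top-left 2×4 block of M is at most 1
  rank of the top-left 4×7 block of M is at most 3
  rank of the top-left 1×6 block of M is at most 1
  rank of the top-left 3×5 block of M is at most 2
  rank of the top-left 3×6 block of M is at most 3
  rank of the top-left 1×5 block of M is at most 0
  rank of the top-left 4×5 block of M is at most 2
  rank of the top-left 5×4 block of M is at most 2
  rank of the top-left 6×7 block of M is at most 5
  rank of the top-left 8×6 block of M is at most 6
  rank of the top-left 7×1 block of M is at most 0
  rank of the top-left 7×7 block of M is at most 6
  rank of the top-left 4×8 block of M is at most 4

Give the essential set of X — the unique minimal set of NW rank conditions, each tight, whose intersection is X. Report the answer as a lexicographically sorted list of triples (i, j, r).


Computing R[i][j] = min implied NW-rank bound (n=8, 28 conditions):

  i=1: 0 0 0 0 0 1 1 1
  i=2: 0 0 1 1 1 2 2 2
  i=3: 0 1 2 2 2 3 3 3
  i=4: 0 1 2 2 2 3 3 4
  i=5: 0 1 2 2 3 4 4 5
  i=6: 0 1 2 3 4 5 5 6
  i=7: 0 1 2 3 4 5 6 7
  i=8: 1 2 3 4 5 6 7 8

giving w = (6, 3, 2, 8, 5, 4, 7, 1) via Δ²R.

Rothe diagram D(w) (16 cells), 6 SE-corners (essential conditions):

[(1, 5, 0), (2, 2, 0), (4, 5, 2), (4, 7, 3), (5, 4, 2), (7, 1, 0)]


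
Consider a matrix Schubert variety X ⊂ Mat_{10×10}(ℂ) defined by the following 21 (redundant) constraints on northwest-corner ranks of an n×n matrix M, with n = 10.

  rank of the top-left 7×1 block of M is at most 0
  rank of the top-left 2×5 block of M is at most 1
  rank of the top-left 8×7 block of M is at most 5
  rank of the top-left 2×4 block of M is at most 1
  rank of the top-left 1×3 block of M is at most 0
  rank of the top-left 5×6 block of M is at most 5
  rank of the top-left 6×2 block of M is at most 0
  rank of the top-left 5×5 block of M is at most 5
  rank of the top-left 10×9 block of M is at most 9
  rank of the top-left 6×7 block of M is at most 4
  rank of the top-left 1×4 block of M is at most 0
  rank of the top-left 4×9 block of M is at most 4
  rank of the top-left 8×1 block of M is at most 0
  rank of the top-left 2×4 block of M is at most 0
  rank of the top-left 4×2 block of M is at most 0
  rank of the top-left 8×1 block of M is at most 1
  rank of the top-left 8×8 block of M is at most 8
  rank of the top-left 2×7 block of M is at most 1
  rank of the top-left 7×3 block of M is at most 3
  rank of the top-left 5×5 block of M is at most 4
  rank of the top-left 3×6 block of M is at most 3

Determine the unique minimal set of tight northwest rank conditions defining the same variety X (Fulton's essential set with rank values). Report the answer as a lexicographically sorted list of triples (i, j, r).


Recovering R(i,j) via the rank-extension bound from the 21 conditions:

  0  0  0  0  1  1  1  1  1  1
  0  0  0  0  1  1  1  2  2  2
  0  0  1  1  2  2  2  3  3  3
  0  0  1  2  3  3  3  4  4  4
  0  0  1  2  3  4  4  5  5  5
  0  0  1  2  3  4  4  5  6  6
  0  1  2  3  4  5  5  6  7  7
  0  1  2  3  4  5  5  6  7  8
  1  2  3  4  5  6  6  7  8  9
  1  2  3  4  5  6  7  8  9  10

giving w = (5, 8, 3, 4, 6, 9, 2, 10, 1, 7) via Δ²R.

Rothe diagram D(w) (22 cells), 6 SE-corners (essential conditions):

[(2, 4, 0), (2, 7, 1), (6, 2, 0), (6, 7, 4), (8, 1, 0), (8, 7, 5)]


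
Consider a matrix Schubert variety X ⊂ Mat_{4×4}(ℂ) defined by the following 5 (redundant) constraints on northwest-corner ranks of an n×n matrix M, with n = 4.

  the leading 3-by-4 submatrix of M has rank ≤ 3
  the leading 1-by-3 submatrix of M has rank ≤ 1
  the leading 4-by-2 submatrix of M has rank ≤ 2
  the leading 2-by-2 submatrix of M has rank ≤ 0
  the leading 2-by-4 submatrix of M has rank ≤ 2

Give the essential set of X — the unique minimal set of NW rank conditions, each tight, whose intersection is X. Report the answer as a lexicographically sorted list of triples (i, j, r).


The tightest implied rank at each (i,j), from the 5 conditions:

  i=1: 0 | 0 | 1 | 1
  i=2: 0 | 0 | 1 | 2
  i=3: 1 | 1 | 2 | 3
  i=4: 1 | 2 | 3 | 4

reading off 1-entries of Δ²R: w = (3, 4, 1, 2).

D(w) has 4 cells with 1 SE-corner; essential set:

[(2, 2, 0)]


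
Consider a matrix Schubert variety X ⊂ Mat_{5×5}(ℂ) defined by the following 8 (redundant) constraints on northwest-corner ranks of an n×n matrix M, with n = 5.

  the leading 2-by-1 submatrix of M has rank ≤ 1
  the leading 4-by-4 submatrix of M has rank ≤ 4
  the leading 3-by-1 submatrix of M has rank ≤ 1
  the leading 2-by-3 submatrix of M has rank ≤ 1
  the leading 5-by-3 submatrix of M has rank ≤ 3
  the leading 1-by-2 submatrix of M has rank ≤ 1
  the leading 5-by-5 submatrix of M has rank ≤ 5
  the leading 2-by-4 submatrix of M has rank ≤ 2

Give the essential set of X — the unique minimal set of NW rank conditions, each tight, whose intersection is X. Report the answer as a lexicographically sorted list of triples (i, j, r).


Reconstructing r_w from the 8 given conditions:

  R[1]: 1, 1, 1, 1, 1
  R[2]: 1, 1, 1, 2, 2
  R[3]: 1, 2, 2, 3, 3
  R[4]: 1, 2, 3, 4, 4
  R[5]: 1, 2, 3, 4, 5

second differences of R give the permutation w = (1, 4, 2, 3, 5).

Rothe diagram D(w) (2 cells), 1 SE-corner (essential condition):

[(2, 3, 1)]


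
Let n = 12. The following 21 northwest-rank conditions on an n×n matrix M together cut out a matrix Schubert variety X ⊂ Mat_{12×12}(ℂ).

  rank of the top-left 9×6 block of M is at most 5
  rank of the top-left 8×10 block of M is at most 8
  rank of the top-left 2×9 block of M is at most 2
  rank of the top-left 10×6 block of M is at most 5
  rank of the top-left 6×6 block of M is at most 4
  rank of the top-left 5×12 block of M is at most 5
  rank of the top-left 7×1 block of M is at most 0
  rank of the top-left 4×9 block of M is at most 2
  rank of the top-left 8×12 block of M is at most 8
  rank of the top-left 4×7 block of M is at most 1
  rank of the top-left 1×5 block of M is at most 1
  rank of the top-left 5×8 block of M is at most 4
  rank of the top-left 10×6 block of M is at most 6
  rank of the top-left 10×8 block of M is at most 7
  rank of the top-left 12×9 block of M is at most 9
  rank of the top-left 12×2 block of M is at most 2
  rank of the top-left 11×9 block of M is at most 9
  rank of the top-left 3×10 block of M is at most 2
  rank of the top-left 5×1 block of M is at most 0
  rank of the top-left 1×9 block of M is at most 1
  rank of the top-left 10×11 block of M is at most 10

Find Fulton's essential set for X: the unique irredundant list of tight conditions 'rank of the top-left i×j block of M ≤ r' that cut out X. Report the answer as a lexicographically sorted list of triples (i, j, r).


The tightest implied rank at each (i,j), from the 21 conditions:

  i=1: 0 1 1 1 1 1 1 1 1 1 1 1
  i=2: 0 1 1 1 1 1 1 2 2 2 2 2
  i=3: 0 1 1 1 1 1 1 2 2 2 3 3
  i=4: 0 1 1 1 1 1 1 2 2 3 4 4
  i=5: 0 1 2 2 2 2 2 3 3 4 5 5
  i=6: 0 1 2 3 3 3 3 4 4 5 6 6
  i=7: 0 1 2 3 4 4 4 5 5 6 7 7
  i=8: 1 2 3 4 5 5 5 6 6 7 8 8
  i=9: 1 2 3 4 5 5 6 7 7 8 9 9
  i=10: 1 2 3 4 5 5 6 7 8 9 10 10
  i=11: 1 2 3 4 5 6 7 8 9 10 11 11
  i=12: 1 2 3 4 5 6 7 8 9 10 11 12

hence w(1..12) = (2, 8, 11, 10, 3, 4, 5, 1, 7, 9, 6, 12).

D(w) has 27 cells with 5 SE-corners; essential set:

[(3, 10, 2), (4, 7, 1), (4, 9, 2), (7, 1, 0), (10, 6, 5)]


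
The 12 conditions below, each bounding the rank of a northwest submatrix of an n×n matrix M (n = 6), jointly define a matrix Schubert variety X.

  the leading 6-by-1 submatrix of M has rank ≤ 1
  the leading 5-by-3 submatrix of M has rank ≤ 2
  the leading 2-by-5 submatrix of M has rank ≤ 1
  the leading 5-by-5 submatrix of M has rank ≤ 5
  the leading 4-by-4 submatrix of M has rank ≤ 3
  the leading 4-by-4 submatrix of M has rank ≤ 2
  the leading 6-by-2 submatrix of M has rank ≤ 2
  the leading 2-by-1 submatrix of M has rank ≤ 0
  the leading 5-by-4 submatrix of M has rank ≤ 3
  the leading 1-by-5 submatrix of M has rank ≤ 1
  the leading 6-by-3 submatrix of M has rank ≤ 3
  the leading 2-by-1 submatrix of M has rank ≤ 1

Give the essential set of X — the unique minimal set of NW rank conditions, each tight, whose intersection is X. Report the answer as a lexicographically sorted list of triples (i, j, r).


Rank table r_w(6×6) implied by the 12 constraints:

  row 1: 0  1  1  1  1  1
  row 2: 0  1  1  1  1  2
  row 3: 1  2  2  2  2  3
  row 4: 1  2  2  2  3  4
  row 5: 1  2  2  3  4  5
  row 6: 1  2  3  4  5  6

so w = (2, 6, 1, 5, 4, 3).

Fulton essential set (4 of the 8 Rothe cells):

[(2, 1, 0), (2, 5, 1), (4, 4, 2), (5, 3, 2)]


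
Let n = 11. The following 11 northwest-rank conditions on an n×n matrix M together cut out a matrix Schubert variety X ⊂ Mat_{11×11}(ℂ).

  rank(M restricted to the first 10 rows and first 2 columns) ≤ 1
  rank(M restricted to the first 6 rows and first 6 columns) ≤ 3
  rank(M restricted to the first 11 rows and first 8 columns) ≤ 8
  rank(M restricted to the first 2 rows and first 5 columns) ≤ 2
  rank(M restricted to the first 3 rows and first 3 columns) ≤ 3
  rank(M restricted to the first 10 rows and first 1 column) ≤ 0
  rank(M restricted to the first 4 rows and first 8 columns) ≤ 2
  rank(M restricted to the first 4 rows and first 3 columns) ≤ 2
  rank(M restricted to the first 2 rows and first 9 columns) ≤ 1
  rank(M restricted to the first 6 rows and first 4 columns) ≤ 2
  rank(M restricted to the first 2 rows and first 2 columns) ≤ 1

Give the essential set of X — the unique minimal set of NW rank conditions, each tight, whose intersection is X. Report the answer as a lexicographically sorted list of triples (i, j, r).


Propagating the 11 rank bounds to every northwest block:

  i=1: 0 1 1 1 1 1 1 1 1 1 1
  i=2: 0 1 1 1 1 1 1 1 1 2 2
  i=3: 0 1 2 2 2 2 2 2 2 3 3
  i=4: 0 1 2 2 2 2 2 2 3 4 4
  i=5: 0 1 2 2 3 3 3 3 4 5 5
  i=6: 0 1 2 2 3 3 4 4 5 6 6
  i=7: 0 1 2 3 4 4 5 5 6 7 7
  i=8: 0 1 2 3 4 5 6 6 7 8 8
  i=9: 0 1 2 3 4 5 6 7 8 9 9
  i=10: 0 1 2 3 4 5 6 7 8 9 10
  i=11: 1 2 3 4 5 6 7 8 9 10 11

hence w(1..11) = (2, 10, 3, 9, 5, 7, 4, 6, 8, 11, 1).

|D(w)|=25, |Ess(w)|=5:

[(2, 9, 1), (4, 8, 2), (6, 4, 2), (6, 6, 3), (10, 1, 0)]


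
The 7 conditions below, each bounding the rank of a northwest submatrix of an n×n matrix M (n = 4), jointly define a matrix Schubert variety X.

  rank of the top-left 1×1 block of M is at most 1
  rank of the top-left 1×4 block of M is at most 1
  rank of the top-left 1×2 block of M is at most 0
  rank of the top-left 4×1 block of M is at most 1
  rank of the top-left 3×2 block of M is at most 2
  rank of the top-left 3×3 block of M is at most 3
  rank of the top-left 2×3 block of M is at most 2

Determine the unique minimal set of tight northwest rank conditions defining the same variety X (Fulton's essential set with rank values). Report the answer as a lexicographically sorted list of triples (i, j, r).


Reconstructing r_w from the 7 given conditions:

  0 0 1 1
  1 1 2 2
  1 2 3 3
  1 2 3 4

so w = (3, 1, 2, 4).

D(w) has 2 cells with 1 SE-corner; essential set:

[(1, 2, 0)]


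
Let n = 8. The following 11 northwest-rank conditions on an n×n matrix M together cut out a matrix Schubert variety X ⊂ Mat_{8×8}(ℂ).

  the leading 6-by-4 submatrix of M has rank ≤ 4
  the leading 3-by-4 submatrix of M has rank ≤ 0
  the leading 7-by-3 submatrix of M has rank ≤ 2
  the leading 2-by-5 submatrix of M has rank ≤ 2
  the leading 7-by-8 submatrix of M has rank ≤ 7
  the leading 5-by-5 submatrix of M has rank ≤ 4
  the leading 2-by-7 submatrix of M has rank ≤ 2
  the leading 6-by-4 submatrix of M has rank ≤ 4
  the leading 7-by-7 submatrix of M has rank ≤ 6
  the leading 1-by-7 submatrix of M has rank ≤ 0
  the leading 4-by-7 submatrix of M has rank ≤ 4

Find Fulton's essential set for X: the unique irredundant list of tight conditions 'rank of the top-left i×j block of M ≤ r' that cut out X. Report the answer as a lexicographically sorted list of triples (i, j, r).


Computing R[i][j] = min implied NW-rank bound (n=8, 11 conditions):

  R[1]: 0 0 0 0 0 0 0 1
  R[2]: 0 0 0 0 1 1 1 2
  R[3]: 0 0 0 0 1 2 2 3
  R[4]: 1 1 1 1 2 3 3 4
  R[5]: 1 2 2 2 3 4 4 5
  R[6]: 1 2 2 3 4 5 5 6
  R[7]: 1 2 2 3 4 5 6 7
  R[8]: 1 2 3 4 5 6 7 8

so w = (8, 5, 6, 1, 2, 4, 7, 3).

Fulton essential set (3 of the 17 Rothe cells):

[(1, 7, 0), (3, 4, 0), (7, 3, 2)]


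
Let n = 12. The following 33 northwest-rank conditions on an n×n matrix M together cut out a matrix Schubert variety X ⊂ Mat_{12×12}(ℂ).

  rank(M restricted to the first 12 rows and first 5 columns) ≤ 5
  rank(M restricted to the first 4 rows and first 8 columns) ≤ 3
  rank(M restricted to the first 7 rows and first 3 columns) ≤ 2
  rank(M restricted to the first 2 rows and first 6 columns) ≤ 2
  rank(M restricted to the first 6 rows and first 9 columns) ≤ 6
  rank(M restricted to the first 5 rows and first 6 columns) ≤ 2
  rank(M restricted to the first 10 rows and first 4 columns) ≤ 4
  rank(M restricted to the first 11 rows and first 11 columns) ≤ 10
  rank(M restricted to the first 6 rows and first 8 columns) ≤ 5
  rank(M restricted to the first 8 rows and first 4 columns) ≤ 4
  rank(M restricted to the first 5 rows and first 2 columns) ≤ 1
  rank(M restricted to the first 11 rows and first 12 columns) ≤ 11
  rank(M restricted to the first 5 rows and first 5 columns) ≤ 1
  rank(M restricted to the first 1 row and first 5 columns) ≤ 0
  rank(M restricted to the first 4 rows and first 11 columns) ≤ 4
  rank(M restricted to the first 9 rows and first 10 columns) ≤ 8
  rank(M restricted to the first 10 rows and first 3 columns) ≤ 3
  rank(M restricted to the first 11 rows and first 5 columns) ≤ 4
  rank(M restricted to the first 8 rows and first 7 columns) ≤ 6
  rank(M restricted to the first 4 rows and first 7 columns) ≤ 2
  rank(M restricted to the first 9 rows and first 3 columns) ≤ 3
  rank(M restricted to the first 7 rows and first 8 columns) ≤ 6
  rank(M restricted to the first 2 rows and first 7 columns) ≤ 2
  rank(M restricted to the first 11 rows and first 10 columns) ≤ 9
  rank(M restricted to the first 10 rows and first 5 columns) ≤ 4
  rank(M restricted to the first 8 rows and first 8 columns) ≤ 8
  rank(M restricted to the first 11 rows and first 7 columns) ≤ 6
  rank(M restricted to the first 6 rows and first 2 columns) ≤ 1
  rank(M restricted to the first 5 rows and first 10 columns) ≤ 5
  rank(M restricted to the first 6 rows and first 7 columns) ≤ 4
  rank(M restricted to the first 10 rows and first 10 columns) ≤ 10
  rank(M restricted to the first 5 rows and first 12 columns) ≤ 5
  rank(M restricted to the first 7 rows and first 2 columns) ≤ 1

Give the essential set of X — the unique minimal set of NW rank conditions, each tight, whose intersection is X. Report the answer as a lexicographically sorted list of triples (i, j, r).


The tightest implied rank at each (i,j), from the 33 conditions:

  row 1: 0, 0, 0, 0, 0, 1, 1, 1, 1, 1, 1, 1
  row 2: 1, 1, 1, 1, 1, 2, 2, 2, 2, 2, 2, 2
  row 3: 1, 1, 1, 1, 1, 2, 2, 3, 3, 3, 3, 3
  row 4: 1, 1, 1, 1, 1, 2, 2, 3, 4, 4, 4, 4
  row 5: 1, 1, 1, 1, 1, 2, 3, 4, 5, 5, 5, 5
  row 6: 1, 1, 2, 2, 2, 3, 4, 5, 6, 6, 6, 6
  row 7: 1, 1, 2, 3, 3, 4, 5, 6, 7, 7, 7, 7
  row 8: 1, 2, 3, 4, 4, 5, 6, 7, 8, 8, 8, 8
  row 9: 1, 2, 3, 4, 4, 5, 6, 7, 8, 8, 9, 9
  row 10: 1, 2, 3, 4, 4, 5, 6, 7, 8, 9, 10, 10
  row 11: 1, 2, 3, 4, 4, 5, 6, 7, 8, 9, 10, 11
  row 12: 1, 2, 3, 4, 5, 6, 7, 8, 9, 10, 11, 12

hence w(1..12) = (6, 1, 8, 9, 7, 3, 4, 2, 11, 10, 12, 5).

Fulton essential set (6 of the 25 Rothe cells):

[(1, 5, 0), (4, 7, 2), (5, 5, 1), (7, 2, 1), (9, 10, 8), (11, 5, 4)]
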